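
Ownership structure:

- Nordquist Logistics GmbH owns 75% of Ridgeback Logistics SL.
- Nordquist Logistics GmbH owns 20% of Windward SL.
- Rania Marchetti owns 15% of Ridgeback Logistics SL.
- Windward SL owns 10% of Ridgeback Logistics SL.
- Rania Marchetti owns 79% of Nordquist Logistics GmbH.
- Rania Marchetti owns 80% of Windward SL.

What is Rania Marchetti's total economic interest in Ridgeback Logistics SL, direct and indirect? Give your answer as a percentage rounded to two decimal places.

83.83%

Rania reaches Ridgeback along 4 paths.
Via Nordquist: 79% × 75% = 59.25%.
Via Nordquist → Windward: 79% × 20% × 10% = 1.58%.
Via Windward: 80% × 10% = 8%.
Direct stake: 15% = 15%.
Total: 59.25% + 1.58% + 8% + 15% = 83.83%.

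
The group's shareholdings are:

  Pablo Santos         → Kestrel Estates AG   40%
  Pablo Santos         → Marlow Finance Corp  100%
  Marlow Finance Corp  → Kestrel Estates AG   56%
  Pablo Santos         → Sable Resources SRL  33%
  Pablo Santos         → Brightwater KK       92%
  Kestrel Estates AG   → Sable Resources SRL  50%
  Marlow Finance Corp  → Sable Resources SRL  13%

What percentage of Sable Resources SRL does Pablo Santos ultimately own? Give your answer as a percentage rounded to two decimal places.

94.00%

Pablo reaches Sable along 4 paths.
Via Kestrel: 40% × 50% = 20%.
Via Marlow → Kestrel: 100% × 56% × 50% = 28%.
Direct stake: 33% = 33%.
Via Marlow: 100% × 13% = 13%.
Total: 20% + 28% + 33% + 13% = 94%.
Rounded: 94.00%.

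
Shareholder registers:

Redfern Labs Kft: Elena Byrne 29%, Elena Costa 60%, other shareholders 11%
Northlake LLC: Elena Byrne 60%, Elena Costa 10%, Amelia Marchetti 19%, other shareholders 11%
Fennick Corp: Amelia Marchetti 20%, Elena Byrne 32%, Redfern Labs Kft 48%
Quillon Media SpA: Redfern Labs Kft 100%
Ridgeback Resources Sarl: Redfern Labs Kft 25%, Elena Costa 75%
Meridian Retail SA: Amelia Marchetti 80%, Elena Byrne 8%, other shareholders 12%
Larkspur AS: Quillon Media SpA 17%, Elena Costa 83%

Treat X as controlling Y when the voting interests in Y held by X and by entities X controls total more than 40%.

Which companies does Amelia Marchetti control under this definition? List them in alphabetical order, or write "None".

Meridian Retail SA

Amelia holds 80% of Meridian, so Amelia controls Meridian.
No other company's threshold is met.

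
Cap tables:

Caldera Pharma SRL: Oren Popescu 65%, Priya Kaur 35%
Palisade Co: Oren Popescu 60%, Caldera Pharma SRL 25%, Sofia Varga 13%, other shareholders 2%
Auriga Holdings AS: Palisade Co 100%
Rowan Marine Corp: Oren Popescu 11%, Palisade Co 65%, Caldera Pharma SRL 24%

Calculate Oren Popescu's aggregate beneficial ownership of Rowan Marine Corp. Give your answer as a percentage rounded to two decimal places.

76.16%

Oren reaches Rowan along 4 paths.
Direct stake: 11% = 11%.
Via Palisade: 60% × 65% = 39%.
Via Caldera → Palisade: 65% × 25% × 65% = 10.5625%.
Via Caldera: 65% × 24% = 15.6%.
Total: 11% + 39% + 10.5625% + 15.6% = 76.1625%.
Rounded: 76.16%.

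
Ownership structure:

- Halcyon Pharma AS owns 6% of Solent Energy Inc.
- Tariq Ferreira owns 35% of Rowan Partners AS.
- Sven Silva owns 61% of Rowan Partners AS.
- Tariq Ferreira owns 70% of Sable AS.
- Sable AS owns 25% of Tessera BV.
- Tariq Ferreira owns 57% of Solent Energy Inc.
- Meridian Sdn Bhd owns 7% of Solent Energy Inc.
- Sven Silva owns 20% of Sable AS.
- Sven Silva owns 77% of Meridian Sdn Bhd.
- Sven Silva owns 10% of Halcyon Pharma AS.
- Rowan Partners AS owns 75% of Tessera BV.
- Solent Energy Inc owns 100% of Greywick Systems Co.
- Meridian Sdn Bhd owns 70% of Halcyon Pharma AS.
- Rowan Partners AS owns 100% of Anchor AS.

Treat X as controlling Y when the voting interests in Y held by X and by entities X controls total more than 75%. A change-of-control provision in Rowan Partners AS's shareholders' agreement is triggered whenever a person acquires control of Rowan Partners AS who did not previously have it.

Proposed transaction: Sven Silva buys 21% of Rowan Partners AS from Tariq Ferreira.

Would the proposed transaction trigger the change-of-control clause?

The purchase adds only to Sven's holdings (Tariq's stake shrinks), so Sven is the only person who could newly come to control Rowan.
Sven holds 77% of Meridian, so Sven controls Meridian.
Sven and Meridian together hold 10% + 70% = 80% of Halcyon, so Sven controls Halcyon.
In Rowan, Sven's side holds only 61%, not > 75%.
So before the transaction, Sven does not control Rowan.
After the purchase, Sven's direct stake in Rowan rises to 61% + 21% = 82%, and Tariq's stake falls to 14%.
Sven holds 82% of Rowan, so Sven controls Rowan.
Sven did not control Rowan before and does after, so the clause is triggered.

Yes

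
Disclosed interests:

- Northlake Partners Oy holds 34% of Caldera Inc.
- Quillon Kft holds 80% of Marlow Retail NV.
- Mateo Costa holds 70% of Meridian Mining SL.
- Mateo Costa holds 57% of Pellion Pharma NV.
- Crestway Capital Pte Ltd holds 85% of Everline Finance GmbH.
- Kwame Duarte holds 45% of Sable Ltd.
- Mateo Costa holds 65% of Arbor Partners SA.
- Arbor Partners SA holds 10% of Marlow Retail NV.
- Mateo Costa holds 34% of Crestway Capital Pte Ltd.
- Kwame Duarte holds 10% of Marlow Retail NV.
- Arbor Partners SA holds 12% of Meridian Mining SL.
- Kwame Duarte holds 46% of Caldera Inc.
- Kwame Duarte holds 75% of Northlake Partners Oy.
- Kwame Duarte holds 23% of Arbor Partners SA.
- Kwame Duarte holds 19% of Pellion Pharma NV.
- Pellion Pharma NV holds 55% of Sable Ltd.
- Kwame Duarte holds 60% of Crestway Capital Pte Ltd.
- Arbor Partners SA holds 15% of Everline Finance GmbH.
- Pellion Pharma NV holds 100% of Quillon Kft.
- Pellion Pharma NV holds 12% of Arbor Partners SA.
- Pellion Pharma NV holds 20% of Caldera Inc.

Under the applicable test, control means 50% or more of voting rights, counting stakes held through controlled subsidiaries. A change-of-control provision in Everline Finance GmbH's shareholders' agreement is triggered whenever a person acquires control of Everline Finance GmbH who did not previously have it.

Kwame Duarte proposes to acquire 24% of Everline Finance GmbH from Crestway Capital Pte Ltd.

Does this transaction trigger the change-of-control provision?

No

The purchase adds only to Kwame's holdings (Crestway's stake shrinks), so Kwame is the only person who could newly come to control Everline.
Kwame holds 60% of Crestway, so Kwame controls Crestway.
Crestway holds 85% of Everline, so Kwame controls Everline.
So Kwame already controls Everline before the transaction.
After the purchase, Kwame holds 24% of Everline directly, and Crestway's stake falls to 61%.
Kwame controlled Everline already, so this is not a new person acquiring control; every other person's position is unchanged or reduced.
No new person acquires control, so the clause is not triggered.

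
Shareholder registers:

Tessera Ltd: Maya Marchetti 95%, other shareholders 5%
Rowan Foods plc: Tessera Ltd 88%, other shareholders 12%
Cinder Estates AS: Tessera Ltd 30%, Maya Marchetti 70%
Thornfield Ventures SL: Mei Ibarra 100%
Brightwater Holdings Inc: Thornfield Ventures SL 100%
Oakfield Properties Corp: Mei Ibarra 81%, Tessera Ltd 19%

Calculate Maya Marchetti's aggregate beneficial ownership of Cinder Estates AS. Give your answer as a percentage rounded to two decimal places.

Maya reaches Cinder along 2 paths.
Via Tessera: 95% × 30% = 28.5%.
Direct stake: 70% = 70%.
Total: 28.5% + 70% = 98.5%.
Rounded: 98.50%.

98.50%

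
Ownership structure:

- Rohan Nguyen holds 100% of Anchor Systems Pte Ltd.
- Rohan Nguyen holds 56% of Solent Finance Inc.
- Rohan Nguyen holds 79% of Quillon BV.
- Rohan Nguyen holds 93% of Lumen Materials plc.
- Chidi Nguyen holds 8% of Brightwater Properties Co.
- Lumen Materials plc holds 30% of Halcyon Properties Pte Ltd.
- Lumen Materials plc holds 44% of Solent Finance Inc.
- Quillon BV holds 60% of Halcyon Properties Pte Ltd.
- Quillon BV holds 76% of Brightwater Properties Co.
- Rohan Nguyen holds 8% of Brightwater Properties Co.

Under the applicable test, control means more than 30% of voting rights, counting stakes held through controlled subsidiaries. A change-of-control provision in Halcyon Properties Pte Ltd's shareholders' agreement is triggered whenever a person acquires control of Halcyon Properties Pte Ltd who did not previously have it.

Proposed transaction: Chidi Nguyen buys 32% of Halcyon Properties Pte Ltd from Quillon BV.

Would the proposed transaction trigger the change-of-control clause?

Yes

The purchase adds only to Chidi's holdings (Quillon's stake shrinks), so Chidi is the only person who could newly come to control Halcyon.
Chidi's largest direct stake is 8% in Brightwater, which does not meet the threshold, so Chidi controls no company.
Neither Chidi nor any entity Chidi controls holds any voting interest in Halcyon.
So before the transaction, Chidi does not control Halcyon.
After the purchase, Chidi holds 32% of Halcyon directly, and Quillon's stake falls to 28%.
Chidi holds 32% of Halcyon, so Chidi controls Halcyon.
Chidi did not control Halcyon before and does after, so the clause is triggered.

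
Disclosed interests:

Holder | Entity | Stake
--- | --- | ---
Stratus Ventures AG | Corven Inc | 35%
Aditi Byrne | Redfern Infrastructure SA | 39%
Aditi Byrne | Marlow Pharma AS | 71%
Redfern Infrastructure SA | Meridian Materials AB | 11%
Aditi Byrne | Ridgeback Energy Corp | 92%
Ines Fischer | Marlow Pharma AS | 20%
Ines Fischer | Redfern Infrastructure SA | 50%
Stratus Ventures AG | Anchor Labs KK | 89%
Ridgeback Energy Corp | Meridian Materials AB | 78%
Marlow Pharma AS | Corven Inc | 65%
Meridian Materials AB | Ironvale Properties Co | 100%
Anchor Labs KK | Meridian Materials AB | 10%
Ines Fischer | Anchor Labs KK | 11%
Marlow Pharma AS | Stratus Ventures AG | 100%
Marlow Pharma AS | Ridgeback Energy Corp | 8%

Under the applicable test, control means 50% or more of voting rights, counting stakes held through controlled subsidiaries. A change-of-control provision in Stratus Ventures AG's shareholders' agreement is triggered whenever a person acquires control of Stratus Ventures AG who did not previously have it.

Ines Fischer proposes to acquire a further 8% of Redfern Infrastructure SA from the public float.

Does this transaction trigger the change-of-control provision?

No

The purchase changes only Ines's holdings, so Ines is the only person who could newly come to control Stratus.
Ines holds 50% of Redfern, so Ines controls Redfern.
Neither Ines nor any entity Ines controls holds any voting interest in Stratus.
So before the transaction, Ines does not control Stratus.
After the purchase, Ines's direct stake in Redfern rises to 50% + 8% = 58%.
Ines holds 58% of Redfern, so Ines controls Redfern.
After the transaction, neither Ines nor any entity Ines controls holds a voting interest in Stratus, so Ines still does not control it.
No new person acquires control, so the clause is not triggered.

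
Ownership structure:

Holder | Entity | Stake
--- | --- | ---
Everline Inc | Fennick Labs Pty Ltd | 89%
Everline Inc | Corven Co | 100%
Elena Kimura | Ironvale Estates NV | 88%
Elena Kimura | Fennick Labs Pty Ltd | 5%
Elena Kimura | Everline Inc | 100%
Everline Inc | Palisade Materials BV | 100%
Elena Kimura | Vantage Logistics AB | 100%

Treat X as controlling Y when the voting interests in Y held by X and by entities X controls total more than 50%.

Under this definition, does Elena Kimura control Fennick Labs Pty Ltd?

Yes

Elena holds 100% of Everline, so Elena controls Everline.
Everline and Elena together hold 89% + 5% = 94% of Fennick, so Elena controls Fennick.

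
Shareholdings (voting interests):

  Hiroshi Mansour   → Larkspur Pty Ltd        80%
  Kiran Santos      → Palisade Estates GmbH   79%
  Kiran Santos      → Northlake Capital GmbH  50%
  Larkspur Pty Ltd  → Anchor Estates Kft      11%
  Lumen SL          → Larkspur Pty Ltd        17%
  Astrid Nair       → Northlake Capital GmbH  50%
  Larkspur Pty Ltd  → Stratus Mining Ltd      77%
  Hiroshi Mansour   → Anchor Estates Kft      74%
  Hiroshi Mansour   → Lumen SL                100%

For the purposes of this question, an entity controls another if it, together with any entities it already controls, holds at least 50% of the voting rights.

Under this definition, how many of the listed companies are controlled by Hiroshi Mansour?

Hiroshi holds 100% of Lumen, so Hiroshi controls Lumen.
Hiroshi and Lumen together hold 80% + 17% = 97% of Larkspur, so Hiroshi controls Larkspur.
Larkspur holds 77% of Stratus, so Hiroshi controls Stratus.
Hiroshi and Larkspur together hold 74% + 11% = 85% of Anchor, so Hiroshi controls Anchor.
No other company's threshold is met.
Hiroshi controls 4 companies.

4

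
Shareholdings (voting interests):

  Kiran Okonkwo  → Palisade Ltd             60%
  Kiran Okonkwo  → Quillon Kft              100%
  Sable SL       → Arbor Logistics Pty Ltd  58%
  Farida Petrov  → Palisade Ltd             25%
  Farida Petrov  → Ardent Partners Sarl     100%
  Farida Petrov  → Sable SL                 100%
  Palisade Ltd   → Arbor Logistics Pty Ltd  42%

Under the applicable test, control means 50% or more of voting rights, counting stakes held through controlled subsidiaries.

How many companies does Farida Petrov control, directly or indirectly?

Farida holds 100% of Ardent, so Farida controls Ardent.
Farida holds 100% of Sable, so Farida controls Sable.
Sable holds 58% of Arbor, so Farida controls Arbor.
No other company's threshold is met.
Farida controls 3 companies.

3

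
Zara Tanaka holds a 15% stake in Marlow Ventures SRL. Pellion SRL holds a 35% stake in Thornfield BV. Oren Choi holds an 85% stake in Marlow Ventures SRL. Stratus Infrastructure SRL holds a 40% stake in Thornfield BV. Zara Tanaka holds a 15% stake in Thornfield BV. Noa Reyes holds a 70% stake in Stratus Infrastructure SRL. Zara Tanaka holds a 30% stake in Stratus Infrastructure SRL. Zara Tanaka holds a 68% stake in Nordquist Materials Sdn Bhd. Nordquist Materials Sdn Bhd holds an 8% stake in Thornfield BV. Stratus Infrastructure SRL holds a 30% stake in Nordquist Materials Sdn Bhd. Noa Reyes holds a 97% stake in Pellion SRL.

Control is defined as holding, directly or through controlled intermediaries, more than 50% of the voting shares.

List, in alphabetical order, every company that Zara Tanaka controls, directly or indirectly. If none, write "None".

Zara holds 68% of Nordquist, so Zara controls Nordquist.
No other company's threshold is met.

Nordquist Materials Sdn Bhd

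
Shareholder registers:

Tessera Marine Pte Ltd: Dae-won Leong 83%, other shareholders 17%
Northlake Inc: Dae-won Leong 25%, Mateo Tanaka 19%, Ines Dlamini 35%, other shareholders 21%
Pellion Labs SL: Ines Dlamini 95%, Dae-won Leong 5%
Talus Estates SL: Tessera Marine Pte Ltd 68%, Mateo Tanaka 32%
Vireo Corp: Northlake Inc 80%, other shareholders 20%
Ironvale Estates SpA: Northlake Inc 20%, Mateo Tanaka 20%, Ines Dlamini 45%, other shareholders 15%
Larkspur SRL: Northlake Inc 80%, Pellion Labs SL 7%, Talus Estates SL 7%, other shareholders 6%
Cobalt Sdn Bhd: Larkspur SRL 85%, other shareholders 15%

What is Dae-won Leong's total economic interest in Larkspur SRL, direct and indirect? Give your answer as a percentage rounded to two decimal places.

24.30%

Dae-won reaches Larkspur along 3 paths.
Via Northlake: 25% × 80% = 20%.
Via Pellion: 5% × 7% = 0.35%.
Via Tessera → Talus: 83% × 68% × 7% = 3.9508%.
Total: 20% + 0.35% + 3.9508% = 24.3008%.
Rounded: 24.30%.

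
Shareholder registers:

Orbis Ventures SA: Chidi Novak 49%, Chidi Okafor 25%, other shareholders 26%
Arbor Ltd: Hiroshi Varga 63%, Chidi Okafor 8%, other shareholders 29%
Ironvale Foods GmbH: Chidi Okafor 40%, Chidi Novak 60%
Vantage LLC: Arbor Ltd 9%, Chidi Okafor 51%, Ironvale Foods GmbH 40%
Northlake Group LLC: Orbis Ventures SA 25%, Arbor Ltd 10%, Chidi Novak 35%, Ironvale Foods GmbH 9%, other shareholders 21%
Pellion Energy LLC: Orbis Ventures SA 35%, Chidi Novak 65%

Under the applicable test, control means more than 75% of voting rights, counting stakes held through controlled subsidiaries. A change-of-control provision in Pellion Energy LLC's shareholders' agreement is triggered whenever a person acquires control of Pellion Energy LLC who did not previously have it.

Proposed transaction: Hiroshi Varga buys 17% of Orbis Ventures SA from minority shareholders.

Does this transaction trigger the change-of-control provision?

No

The purchase changes only Hiroshi's holdings, so Hiroshi is the only person who could newly come to control Pellion.
Hiroshi's largest direct stake is 63% in Arbor, which does not meet the threshold, so Hiroshi controls no company.
Neither Hiroshi nor any entity Hiroshi controls holds any voting interest in Pellion.
So before the transaction, Hiroshi does not control Pellion.
After the purchase, Hiroshi holds 17% of Orbis directly.
Hiroshi's side now holds 17% of Orbis, not > 75%, so Hiroshi still does not control Orbis.
After the transaction, neither Hiroshi nor any entity Hiroshi controls holds a voting interest in Pellion, so Hiroshi still does not control it.
No new person acquires control, so the clause is not triggered.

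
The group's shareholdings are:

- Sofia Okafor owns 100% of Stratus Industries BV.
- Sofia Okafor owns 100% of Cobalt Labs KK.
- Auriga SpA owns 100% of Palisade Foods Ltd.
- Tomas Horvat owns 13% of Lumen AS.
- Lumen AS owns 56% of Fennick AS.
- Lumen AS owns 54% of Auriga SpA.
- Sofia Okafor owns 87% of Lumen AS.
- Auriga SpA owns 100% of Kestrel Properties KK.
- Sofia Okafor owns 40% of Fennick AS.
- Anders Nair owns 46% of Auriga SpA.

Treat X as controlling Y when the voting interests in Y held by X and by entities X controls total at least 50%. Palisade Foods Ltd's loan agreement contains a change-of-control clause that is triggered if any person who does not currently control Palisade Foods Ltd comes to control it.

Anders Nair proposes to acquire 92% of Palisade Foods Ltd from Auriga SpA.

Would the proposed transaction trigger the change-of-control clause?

Yes

The purchase adds only to Anders's holdings (Auriga's stake shrinks), so Anders is the only person who could newly come to control Palisade.
Anders's largest direct stake is 46% in Auriga, which does not meet the threshold, so Anders controls no company.
Neither Anders nor any entity Anders controls holds any voting interest in Palisade.
So before the transaction, Anders does not control Palisade.
After the purchase, Anders holds 92% of Palisade directly, and Auriga's stake falls to 8%.
Anders holds 92% of Palisade, so Anders controls Palisade.
Anders did not control Palisade before and does after, so the clause is triggered.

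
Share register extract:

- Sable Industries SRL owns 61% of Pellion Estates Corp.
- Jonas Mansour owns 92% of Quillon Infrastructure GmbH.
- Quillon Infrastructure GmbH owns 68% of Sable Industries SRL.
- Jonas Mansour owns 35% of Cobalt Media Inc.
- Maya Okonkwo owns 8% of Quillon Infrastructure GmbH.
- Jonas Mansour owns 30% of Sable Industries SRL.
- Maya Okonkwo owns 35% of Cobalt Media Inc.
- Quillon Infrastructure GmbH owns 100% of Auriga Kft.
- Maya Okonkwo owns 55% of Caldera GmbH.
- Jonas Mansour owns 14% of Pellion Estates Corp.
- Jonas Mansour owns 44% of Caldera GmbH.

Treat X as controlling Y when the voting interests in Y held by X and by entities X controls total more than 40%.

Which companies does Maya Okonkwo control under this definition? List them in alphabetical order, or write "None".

Caldera GmbH

Maya holds 55% of Caldera, so Maya controls Caldera.
No other company's threshold is met.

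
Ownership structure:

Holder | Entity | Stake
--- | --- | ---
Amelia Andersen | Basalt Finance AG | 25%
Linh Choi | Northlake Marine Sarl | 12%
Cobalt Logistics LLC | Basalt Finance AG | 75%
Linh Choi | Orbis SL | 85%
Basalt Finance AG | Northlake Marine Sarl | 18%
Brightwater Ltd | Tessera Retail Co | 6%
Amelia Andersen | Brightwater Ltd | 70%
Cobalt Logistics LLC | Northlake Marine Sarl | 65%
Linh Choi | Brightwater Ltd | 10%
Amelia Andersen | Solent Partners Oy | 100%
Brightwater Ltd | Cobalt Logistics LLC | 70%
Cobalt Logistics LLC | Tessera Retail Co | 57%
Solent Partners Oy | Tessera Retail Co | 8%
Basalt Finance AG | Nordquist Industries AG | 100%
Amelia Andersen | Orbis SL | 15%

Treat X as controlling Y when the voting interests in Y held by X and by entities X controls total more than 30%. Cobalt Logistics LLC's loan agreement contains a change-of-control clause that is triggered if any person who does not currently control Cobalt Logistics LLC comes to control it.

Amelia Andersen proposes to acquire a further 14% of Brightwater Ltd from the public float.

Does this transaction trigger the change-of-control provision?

The purchase changes only Amelia's holdings, so Amelia is the only person who could newly come to control Cobalt.
Amelia holds 70% of Brightwater, so Amelia controls Brightwater.
Brightwater holds 70% of Cobalt, so Amelia controls Cobalt.
So Amelia already controls Cobalt before the transaction.
After the purchase, Amelia's direct stake in Brightwater rises to 70% + 14% = 84%.
Amelia controlled Cobalt already, so this is not a new person acquiring control; every other person's position is unchanged or reduced.
No new person acquires control, so the clause is not triggered.

No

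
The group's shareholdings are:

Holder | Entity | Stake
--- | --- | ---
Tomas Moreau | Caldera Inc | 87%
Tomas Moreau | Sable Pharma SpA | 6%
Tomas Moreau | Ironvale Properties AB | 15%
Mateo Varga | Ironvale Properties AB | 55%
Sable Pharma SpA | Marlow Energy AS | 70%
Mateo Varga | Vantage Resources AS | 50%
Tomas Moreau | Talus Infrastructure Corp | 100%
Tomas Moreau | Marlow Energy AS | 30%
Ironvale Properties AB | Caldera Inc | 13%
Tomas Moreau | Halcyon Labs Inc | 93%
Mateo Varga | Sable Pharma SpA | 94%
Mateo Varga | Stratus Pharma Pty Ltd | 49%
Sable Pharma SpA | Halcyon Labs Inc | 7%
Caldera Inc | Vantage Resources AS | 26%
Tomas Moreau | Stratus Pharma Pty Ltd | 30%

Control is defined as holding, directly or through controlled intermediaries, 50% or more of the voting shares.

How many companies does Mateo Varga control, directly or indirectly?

4

Mateo holds 55% of Ironvale, so Mateo controls Ironvale.
Mateo holds 94% of Sable, so Mateo controls Sable.
Sable holds 70% of Marlow, so Mateo controls Marlow.
Mateo holds 50% of Vantage, so Mateo controls Vantage.
No other company's threshold is met.
Mateo controls 4 companies.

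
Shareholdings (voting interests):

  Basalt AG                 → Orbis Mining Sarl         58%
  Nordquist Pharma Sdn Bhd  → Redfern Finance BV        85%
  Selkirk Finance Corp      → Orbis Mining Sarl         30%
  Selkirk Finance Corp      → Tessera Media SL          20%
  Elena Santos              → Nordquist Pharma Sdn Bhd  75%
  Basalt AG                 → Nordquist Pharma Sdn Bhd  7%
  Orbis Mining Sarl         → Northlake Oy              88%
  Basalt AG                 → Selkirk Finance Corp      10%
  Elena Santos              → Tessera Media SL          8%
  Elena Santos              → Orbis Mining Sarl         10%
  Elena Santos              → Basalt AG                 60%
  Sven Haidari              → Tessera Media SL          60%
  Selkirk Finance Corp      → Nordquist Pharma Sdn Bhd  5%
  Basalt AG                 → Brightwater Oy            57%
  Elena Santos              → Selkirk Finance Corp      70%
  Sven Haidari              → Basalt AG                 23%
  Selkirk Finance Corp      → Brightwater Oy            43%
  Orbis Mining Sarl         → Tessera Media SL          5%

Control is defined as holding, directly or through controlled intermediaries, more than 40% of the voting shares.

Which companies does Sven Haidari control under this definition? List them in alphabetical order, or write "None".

Tessera Media SL

Sven holds 60% of Tessera, so Sven controls Tessera.
No other company's threshold is met.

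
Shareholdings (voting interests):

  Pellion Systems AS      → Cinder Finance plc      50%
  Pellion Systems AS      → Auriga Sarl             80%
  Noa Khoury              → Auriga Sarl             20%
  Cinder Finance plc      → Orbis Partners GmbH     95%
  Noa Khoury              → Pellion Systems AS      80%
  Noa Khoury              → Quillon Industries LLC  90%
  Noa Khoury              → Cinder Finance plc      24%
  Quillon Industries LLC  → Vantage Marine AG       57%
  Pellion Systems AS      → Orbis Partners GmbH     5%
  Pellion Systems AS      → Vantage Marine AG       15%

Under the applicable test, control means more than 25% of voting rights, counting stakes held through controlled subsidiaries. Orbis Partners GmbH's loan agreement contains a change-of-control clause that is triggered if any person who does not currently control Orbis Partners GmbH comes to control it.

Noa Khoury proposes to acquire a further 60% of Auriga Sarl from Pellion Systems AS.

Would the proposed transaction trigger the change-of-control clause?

No

The purchase adds only to Noa's holdings (Pellion's stake shrinks), so Noa is the only person who could newly come to control Orbis.
Noa holds 80% of Pellion, so Noa controls Pellion.
Pellion and Noa together hold 50% + 24% = 74% of Cinder, so Noa controls Cinder.
Pellion and Cinder together hold 5% + 95% = 100% of Orbis, so Noa controls Orbis.
So Noa already controls Orbis before the transaction.
After the purchase, Noa's direct stake in Auriga rises to 20% + 60% = 80%, and Pellion's stake falls to 20%.
Noa controlled Orbis already, so this is not a new person acquiring control; every other person's position is unchanged or reduced.
No new person acquires control, so the clause is not triggered.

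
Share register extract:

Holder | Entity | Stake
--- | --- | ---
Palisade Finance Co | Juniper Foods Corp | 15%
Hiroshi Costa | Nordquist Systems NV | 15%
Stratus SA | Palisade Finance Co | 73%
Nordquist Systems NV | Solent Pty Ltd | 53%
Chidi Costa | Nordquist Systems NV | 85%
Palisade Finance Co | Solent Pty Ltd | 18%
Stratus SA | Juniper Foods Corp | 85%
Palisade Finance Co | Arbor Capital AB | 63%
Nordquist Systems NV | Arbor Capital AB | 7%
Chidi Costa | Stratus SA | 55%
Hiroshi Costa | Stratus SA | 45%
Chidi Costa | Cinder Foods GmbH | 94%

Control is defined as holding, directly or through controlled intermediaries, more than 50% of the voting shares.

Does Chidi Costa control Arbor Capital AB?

Chidi holds 55% of Stratus, so Chidi controls Stratus.
Stratus holds 73% of Palisade, so Chidi controls Palisade.
Chidi holds 85% of Nordquist, so Chidi controls Nordquist.
Palisade and Nordquist together hold 63% + 7% = 70% of Arbor, so Chidi controls Arbor.

Yes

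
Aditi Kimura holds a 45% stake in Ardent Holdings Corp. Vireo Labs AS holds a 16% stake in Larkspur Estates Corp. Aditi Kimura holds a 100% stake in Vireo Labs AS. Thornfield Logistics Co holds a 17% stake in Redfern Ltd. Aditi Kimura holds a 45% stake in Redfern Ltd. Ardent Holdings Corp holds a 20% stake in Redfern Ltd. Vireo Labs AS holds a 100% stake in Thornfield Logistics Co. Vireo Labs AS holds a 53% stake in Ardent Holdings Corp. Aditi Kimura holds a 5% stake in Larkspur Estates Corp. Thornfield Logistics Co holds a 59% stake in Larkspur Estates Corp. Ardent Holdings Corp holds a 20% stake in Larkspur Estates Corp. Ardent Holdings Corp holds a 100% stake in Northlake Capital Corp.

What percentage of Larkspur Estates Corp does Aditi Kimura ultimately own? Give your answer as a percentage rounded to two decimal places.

99.60%

Aditi reaches Larkspur along 5 paths.
Via Vireo: 100% × 16% = 16%.
Via Ardent: 45% × 20% = 9%.
Via Vireo → Ardent: 100% × 53% × 20% = 10.6%.
Via Vireo → Thornfield: 100% × 100% × 59% = 59%.
Direct stake: 5% = 5%.
Total: 16% + 9% + 10.6% + 59% + 5% = 99.6%.
Rounded: 99.60%.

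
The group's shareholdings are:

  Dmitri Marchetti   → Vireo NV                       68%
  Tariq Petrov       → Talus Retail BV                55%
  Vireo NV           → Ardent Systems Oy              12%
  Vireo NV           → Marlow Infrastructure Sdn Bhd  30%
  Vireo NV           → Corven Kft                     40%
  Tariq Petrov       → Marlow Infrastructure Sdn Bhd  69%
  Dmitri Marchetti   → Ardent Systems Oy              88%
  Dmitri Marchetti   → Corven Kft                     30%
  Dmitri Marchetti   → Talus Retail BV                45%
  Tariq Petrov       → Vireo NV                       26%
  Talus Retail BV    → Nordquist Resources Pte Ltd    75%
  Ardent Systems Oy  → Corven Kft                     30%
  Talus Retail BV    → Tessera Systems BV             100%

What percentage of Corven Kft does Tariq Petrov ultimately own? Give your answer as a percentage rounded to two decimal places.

Tariq reaches Corven along 2 paths.
Via Vireo: 26% × 40% = 10.4%.
Via Vireo → Ardent: 26% × 12% × 30% = 0.936%.
Total: 10.4% + 0.936% = 11.336%.
Rounded: 11.34%.

11.34%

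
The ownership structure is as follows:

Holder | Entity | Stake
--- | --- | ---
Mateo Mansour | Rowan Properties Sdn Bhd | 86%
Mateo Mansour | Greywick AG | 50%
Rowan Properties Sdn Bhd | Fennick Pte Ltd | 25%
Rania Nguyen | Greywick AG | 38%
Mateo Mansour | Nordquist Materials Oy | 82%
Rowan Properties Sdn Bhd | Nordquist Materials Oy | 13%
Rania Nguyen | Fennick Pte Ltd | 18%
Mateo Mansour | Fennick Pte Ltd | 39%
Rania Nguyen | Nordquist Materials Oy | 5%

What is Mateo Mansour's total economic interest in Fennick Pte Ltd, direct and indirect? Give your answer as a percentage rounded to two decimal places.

Mateo reaches Fennick along 2 paths.
Direct stake: 39% = 39%.
Via Rowan: 86% × 25% = 21.5%.
Total: 39% + 21.5% = 60.5%.
Rounded: 60.50%.

60.50%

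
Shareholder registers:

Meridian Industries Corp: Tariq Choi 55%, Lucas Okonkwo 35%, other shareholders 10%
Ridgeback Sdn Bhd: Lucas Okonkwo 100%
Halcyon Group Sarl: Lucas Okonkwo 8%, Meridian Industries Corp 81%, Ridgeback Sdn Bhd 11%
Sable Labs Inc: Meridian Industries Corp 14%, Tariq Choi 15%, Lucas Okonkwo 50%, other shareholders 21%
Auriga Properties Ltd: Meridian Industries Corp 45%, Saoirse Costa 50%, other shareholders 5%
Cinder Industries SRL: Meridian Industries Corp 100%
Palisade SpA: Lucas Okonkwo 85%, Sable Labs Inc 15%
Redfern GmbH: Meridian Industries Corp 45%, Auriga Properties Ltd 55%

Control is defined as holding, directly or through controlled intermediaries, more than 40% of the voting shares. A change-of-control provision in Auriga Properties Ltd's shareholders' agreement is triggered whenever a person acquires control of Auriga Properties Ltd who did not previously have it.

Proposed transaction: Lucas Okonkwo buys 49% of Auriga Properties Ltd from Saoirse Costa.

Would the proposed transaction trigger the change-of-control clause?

Yes

The purchase adds only to Lucas's holdings (Saoirse's stake shrinks), so Lucas is the only person who could newly come to control Auriga.
Lucas holds 100% of Ridgeback, so Lucas controls Ridgeback.
Lucas holds 50% of Sable, so Lucas controls Sable.
Lucas and Sable together hold 85% + 15% = 100% of Palisade, so Lucas controls Palisade.
Neither Lucas nor any entity Lucas controls holds any voting interest in Auriga.
So before the transaction, Lucas does not control Auriga.
After the purchase, Lucas holds 49% of Auriga directly, and Saoirse's stake falls to 1%.
Lucas holds 49% of Auriga, so Lucas controls Auriga.
Lucas did not control Auriga before and does after, so the clause is triggered.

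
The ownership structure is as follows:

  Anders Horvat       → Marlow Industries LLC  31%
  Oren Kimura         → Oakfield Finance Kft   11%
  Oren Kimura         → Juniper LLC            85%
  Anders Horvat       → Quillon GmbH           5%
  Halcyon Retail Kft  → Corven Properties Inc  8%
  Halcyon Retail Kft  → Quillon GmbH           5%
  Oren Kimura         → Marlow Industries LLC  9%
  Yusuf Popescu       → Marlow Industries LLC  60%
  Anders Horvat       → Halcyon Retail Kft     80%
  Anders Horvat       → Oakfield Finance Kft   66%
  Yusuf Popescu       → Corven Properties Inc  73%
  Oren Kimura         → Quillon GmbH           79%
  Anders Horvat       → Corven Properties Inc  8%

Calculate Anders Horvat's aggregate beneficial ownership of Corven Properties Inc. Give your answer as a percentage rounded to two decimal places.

Anders reaches Corven along 2 paths.
Direct stake: 8% = 8%.
Via Halcyon: 80% × 8% = 6.4%.
Total: 8% + 6.4% = 14.4%.
Rounded: 14.40%.

14.40%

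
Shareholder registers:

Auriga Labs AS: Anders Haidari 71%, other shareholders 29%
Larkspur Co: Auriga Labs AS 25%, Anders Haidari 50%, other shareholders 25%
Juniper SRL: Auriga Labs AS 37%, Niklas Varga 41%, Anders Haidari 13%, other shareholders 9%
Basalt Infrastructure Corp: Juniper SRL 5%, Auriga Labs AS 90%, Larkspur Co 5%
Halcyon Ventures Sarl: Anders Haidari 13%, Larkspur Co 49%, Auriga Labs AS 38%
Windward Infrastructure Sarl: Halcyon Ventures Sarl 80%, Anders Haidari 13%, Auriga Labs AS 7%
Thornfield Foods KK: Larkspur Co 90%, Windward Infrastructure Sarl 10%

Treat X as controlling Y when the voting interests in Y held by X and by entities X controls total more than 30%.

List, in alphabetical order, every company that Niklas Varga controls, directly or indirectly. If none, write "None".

Niklas holds 41% of Juniper, so Niklas controls Juniper.
No other company's threshold is met.

Juniper SRL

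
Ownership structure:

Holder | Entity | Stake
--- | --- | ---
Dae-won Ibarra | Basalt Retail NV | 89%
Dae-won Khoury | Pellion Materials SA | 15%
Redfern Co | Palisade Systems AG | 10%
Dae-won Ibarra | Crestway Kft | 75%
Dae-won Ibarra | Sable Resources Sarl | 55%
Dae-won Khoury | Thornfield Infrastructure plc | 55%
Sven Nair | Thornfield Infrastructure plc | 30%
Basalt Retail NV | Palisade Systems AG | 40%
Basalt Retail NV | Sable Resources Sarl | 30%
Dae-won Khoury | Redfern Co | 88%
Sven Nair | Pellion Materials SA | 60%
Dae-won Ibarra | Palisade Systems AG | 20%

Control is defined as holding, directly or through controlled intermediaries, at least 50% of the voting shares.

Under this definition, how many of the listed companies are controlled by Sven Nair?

1

Sven holds 60% of Pellion, so Sven controls Pellion.
No other company's threshold is met.
Sven controls 1 company.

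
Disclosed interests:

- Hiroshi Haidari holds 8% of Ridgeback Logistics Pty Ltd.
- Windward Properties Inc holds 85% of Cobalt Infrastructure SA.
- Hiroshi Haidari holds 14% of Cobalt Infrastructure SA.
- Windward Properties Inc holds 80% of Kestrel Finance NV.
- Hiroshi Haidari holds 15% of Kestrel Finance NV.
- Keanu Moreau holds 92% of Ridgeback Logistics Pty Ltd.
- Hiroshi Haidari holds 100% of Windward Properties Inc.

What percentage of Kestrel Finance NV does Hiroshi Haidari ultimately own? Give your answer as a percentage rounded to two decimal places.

95.00%

Hiroshi reaches Kestrel along 2 paths.
Via Windward: 100% × 80% = 80%.
Direct stake: 15% = 15%.
Total: 80% + 15% = 95%.
Rounded: 95.00%.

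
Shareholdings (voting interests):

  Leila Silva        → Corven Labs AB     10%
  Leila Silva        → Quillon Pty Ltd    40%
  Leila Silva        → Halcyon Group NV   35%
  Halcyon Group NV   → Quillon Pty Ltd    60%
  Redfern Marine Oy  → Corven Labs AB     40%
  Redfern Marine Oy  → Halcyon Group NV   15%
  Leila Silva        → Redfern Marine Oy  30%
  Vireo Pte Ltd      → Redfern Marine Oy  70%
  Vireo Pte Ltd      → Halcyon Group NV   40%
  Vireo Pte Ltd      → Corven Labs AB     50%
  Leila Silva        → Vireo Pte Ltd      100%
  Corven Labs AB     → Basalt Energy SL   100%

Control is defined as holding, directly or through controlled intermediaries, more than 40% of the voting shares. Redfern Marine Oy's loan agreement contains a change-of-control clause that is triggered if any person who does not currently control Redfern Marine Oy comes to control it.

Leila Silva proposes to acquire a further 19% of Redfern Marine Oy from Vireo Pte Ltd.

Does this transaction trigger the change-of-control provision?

No

The purchase adds only to Leila's holdings (Vireo's stake shrinks), so Leila is the only person who could newly come to control Redfern.
Leila holds 100% of Vireo, so Leila controls Vireo.
Vireo and Leila together hold 70% + 30% = 100% of Redfern, so Leila controls Redfern.
So Leila already controls Redfern before the transaction.
After the purchase, Leila's direct stake in Redfern rises to 30% + 19% = 49%, and Vireo's stake falls to 51%.
Leila controlled Redfern already, so this is not a new person acquiring control; every other person's position is unchanged or reduced.
No new person acquires control, so the clause is not triggered.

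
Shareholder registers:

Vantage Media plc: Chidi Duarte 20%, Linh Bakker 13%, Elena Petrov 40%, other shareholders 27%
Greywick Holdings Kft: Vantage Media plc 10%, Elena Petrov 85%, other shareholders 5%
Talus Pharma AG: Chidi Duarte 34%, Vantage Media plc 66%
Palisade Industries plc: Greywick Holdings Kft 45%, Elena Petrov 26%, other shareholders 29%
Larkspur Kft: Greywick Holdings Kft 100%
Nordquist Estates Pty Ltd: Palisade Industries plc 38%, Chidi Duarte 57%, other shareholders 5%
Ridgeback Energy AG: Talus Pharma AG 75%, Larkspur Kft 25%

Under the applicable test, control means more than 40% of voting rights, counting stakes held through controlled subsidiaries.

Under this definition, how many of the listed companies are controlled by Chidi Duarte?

1

Chidi holds 57% of Nordquist, so Chidi controls Nordquist.
No other company's threshold is met.
Chidi controls 1 company.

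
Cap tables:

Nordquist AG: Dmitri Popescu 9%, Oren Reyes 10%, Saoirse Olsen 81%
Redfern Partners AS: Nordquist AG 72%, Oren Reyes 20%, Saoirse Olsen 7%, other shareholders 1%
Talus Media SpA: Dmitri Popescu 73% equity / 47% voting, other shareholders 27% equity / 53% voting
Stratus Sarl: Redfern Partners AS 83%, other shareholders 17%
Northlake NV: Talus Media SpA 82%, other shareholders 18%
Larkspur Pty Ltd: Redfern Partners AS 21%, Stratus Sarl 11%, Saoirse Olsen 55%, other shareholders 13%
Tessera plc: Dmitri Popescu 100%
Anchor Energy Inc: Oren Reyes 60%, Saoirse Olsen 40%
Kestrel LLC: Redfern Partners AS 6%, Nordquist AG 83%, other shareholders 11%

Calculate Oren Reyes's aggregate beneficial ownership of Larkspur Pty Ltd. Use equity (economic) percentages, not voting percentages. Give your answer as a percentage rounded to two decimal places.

8.20%

Oren reaches Larkspur along 4 paths.
Via Nordquist → Redfern: 10% × 72% × 21% = 1.512%.
Via Redfern: 20% × 21% = 4.2%.
Via Nordquist → Redfern → Stratus: 10% × 72% × 83% × 11% = 0.65736%.
Via Redfern → Stratus: 20% × 83% × 11% = 1.826%.
Total: 1.512% + 4.2% + 0.65736% + 1.826% = 8.19536%.
Rounded: 8.20%.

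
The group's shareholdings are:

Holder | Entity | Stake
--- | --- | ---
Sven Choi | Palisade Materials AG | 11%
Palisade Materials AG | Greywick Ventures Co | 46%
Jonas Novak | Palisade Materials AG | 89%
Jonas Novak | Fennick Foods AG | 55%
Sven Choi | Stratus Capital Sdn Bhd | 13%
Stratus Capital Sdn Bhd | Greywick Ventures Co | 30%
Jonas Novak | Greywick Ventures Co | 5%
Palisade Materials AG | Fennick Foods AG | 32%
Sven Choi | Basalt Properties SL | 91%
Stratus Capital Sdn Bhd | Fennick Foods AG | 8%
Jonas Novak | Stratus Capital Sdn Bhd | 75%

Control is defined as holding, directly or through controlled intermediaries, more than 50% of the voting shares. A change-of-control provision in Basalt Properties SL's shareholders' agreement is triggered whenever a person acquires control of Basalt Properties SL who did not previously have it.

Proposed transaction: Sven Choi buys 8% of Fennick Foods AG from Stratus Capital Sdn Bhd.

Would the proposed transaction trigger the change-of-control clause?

No

The purchase adds only to Sven's holdings (Stratus's stake shrinks), so Sven is the only person who could newly come to control Basalt.
Sven holds 91% of Basalt, so Sven controls Basalt.
So Sven already controls Basalt before the transaction.
After the purchase, Sven holds 8% of Fennick directly, and Stratus's stake falls to 0%.
Sven controlled Basalt already, so this is not a new person acquiring control; every other person's position is unchanged or reduced.
No new person acquires control, so the clause is not triggered.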